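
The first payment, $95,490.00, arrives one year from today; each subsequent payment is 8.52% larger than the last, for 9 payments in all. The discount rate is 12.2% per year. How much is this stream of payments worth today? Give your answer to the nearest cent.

$672,796.93

Periodic rate r = 0.122 per year.
Growing ordinary annuity: PV = PMT₁ × [1 − ((1+g)/(1+r))^n] / (r − g) = 95,490 × [1 − ((1+0.0852)/(1+r))^9] / (r − 0.0852) = $672,796.93.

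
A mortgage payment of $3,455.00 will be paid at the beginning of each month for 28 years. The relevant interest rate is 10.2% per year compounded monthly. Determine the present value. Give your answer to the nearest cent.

This is an annuity due: 336 payments of $3,455.00 at the beginning of each month.
Periodic rate r = 0.102/12 per month; n is counted in months.
PV = PMT × [(1 − (1+r)^−n)/r] × (1+r) = 3,455 × [1 − (1+r)^−336] / r × (1+r) = $386,069.36

$386,069.36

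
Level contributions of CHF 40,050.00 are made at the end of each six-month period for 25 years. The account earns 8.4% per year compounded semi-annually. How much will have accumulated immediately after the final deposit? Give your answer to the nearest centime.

This is an ordinary annuity: 50 deposits of CHF 40,050.00 at the end of each six-month period.
Periodic rate r = 0.084/2 per half-year; n is counted in half-years.
FV = PMT × [((1+r)^n − 1)/r] = 40,050 × [(1+r)^50 − 1] / r = CHF 6,506,434.60

CHF 6,506,434.60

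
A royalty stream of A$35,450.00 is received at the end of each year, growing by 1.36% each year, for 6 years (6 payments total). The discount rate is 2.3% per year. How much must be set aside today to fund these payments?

A$203,199.79

Periodic rate r = 0.023 per year.
Growing ordinary annuity: PV = PMT₁ × [1 − ((1+g)/(1+r))^n] / (r − g) = 35,450 × [1 − ((1+0.0136)/(1+r))^6] / (r − 0.0136) = A$203,199.79.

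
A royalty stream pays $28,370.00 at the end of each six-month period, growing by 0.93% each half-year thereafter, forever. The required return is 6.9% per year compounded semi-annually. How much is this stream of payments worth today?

$1,125,793.65

Periodic rate r = 0.069/2 per half-year.
Growing perpetuity (Gordon): PV = PMT₁ / (r − g) = 28,370 / (r − 0.0093) = $1,125,793.65.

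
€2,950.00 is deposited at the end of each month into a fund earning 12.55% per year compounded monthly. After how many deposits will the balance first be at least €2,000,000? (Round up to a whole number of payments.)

Periodic rate r = 0.1255/12 per month; n is counted in months.
Ordinary annuity FV: 2,000,000 = 2,950 × [((1+r)^n − 1)/r].
(1+r)^n = 1 + 2,000,000 × r / 2,950, so n = ln(1 + 2,000,000·r/2,950) / ln(1+r) = 200.95.
Round up to a whole number of payments: n = 201.

201 payments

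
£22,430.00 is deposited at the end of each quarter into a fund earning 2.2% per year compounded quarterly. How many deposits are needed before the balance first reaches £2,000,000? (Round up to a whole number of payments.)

73 payments

Periodic rate r = 0.022/4 per quarter; n is counted in quarters.
Ordinary annuity FV: 2,000,000 = 22,430 × [((1+r)^n − 1)/r].
(1+r)^n = 1 + 2,000,000 × r / 22,430, so n = ln(1 + 2,000,000·r/22,430) / ln(1+r) = 72.75.
Round up to a whole number of payments: n = 73.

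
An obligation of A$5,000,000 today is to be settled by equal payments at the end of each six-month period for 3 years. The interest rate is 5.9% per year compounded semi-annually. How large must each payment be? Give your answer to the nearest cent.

Level ordinary annuity; solve PV = PMT × [(1 − (1+r)^−n)/r] for PMT.
Periodic rate r = 0.059/2 per half-year; n is counted in half-years.
With n = 6: PMT = 5,000,000 / ([(1 − (1+r)^−n)/r]) = A$921,458.51

A$921,458.51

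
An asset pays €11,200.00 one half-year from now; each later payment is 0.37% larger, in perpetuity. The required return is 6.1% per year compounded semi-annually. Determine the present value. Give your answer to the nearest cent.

Periodic rate r = 0.061/2 per half-year.
Growing perpetuity (Gordon): PV = PMT₁ / (r − g) = 11,200 / (r − 0.0037) = €417,910.45.

€417,910.45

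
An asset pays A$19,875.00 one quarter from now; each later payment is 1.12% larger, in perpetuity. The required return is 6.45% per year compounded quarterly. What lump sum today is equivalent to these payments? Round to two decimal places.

A$4,035,532.99

Periodic rate r = 0.0645/4 per quarter.
Growing perpetuity (Gordon): PV = PMT₁ / (r − g) = 19,875 / (r − 0.0112) = A$4,035,532.99.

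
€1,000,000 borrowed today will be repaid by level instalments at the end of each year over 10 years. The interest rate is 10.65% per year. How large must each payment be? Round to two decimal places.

Level ordinary annuity; solve PV = PMT × [(1 − (1+r)^−n)/r] for PMT.
Periodic rate r = 0.1065 per year.
With n = 10: PMT = 1,000,000 / ([(1 − (1+r)^−n)/r]) = €167,317.20

€167,317.20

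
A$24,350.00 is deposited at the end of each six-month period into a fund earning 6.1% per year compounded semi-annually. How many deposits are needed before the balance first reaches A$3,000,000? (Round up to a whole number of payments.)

52 payments

Periodic rate r = 0.061/2 per half-year; n is counted in half-years.
Ordinary annuity FV: 3,000,000 = 24,350 × [((1+r)^n − 1)/r].
(1+r)^n = 1 + 3,000,000 × r / 24,350, so n = ln(1 + 3,000,000·r/24,350) / ln(1+r) = 51.92.
Round up to a whole number of payments: n = 52.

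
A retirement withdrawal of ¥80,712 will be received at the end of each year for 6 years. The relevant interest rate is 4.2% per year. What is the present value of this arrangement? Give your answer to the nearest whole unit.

This is an ordinary annuity: 6 payments of ¥80,712 at the end of each year.
Periodic rate r = 0.042 per year.
PV = PMT × [(1 − (1+r)^−n)/r] = 80,712 × [1 − (1+r)^−6] / r = ¥420,362

¥420,362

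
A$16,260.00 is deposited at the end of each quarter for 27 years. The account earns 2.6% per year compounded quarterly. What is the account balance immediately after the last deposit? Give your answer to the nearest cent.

This is an ordinary annuity: 108 deposits of A$16,260.00 at the end of each quarter.
Periodic rate r = 0.026/4 per quarter; n is counted in quarters.
FV = PMT × [((1+r)^n − 1)/r] = 16,260 × [(1+r)^108 − 1] / r = A$2,534,573.09

A$2,534,573.09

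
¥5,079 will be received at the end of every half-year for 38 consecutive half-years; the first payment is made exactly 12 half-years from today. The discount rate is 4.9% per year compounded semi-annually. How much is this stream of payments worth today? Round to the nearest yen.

Ordinary annuity of 38 payments, first payment at period 12.
Periodic rate r = 0.049/2 per half-year; n is counted in half-years.
The ordinary-annuity PV formula values the stream one period before the first payment (period 11); discount that back 11 periods:
PV₀ = 5,079 × [1 − (1+r)^−38] / r × (1+r)^−11 = ¥95,530

¥95,530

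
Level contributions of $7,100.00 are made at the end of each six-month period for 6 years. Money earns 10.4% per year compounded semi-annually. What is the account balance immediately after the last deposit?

This is an ordinary annuity: 12 deposits of $7,100.00 at the end of each six-month period.
Periodic rate r = 0.104/2 per half-year; n is counted in half-years.
FV = PMT × [((1+r)^n − 1)/r] = 7,100 × [(1+r)^12 − 1] / r = $114,328.74

$114,328.74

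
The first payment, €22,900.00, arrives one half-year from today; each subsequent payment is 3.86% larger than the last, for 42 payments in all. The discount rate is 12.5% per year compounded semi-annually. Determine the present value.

€589,647.09

Periodic rate r = 0.125/2 per half-year; n is counted in half-years.
Growing ordinary annuity: PV = PMT₁ × [1 − ((1+g)/(1+r))^n] / (r − g) = 22,900 × [1 − ((1+0.0386)/(1+r))^42] / (r − 0.0386) = €589,647.09.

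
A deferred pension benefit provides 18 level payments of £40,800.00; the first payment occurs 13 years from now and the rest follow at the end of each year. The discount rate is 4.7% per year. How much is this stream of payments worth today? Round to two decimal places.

Ordinary annuity of 18 payments, first payment at period 13.
Periodic rate r = 0.047 per year.
The ordinary-annuity PV formula values the stream one period before the first payment (period 12); discount that back 12 periods:
PV₀ = 40,800 × [1 − (1+r)^−18] / r × (1+r)^−12 = £281,409.60

£281,409.60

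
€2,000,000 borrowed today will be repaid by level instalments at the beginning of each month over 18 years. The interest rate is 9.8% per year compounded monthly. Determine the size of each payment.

€19,580.41

Level annuity due; solve PV = PMT × [(1 − (1+r)^−n)/r] × (1+r) for PMT.
Periodic rate r = 0.098/12 per month; n is counted in months.
With n = 216: PMT = 2,000,000 / ([(1 − (1+r)^−n)/r] × (1+r)) = €19,580.41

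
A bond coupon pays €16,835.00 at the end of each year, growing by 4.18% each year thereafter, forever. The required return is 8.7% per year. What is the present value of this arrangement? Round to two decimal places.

Periodic rate r = 0.087 per year.
Growing perpetuity (Gordon): PV = PMT₁ / (r − g) = 16,835 / (r − 0.0418) = €372,455.75.

€372,455.75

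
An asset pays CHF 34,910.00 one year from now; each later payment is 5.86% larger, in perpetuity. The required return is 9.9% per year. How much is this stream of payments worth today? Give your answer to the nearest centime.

CHF 864,108.91

Periodic rate r = 0.099 per year.
Growing perpetuity (Gordon): PV = PMT₁ / (r − g) = 34,910 / (r − 0.0586) = CHF 864,108.91.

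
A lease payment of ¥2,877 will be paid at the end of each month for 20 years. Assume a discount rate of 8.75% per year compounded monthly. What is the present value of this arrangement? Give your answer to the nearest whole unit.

This is an ordinary annuity: 240 payments of ¥2,877 at the end of each month.
Periodic rate r = 0.0875/12 per month; n is counted in months.
PV = PMT × [(1 − (1+r)^−n)/r] = 2,877 × [1 − (1+r)^−240] / r = ¥325,559

¥325,559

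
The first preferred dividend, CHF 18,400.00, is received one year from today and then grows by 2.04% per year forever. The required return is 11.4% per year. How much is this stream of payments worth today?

Periodic rate r = 0.114 per year.
Growing perpetuity (Gordon): PV = PMT₁ / (r − g) = 18,400 / (r − 0.0204) = CHF 196,581.20.

CHF 196,581.20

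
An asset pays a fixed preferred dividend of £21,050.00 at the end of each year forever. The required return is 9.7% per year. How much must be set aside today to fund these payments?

Periodic rate r = 0.097 per year.
Level perpetuity: PV = PMT / r = 21,050 / (0.097) = £217,010.31.

£217,010.31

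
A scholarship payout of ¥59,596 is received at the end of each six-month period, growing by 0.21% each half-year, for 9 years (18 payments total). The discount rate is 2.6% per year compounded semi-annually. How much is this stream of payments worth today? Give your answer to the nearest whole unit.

Periodic rate r = 0.026/2 per half-year; n is counted in half-years.
Growing ordinary annuity: PV = PMT₁ × [1 − ((1+g)/(1+r))^n] / (r − g) = 59,596 × [1 − ((1+0.0021)/(1+r))^18] / (r − 0.0021) = ¥967,448.

¥967,448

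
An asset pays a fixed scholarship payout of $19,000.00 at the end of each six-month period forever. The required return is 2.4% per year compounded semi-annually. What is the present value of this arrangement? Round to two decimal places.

$1,583,333.33

Periodic rate r = 0.024/2 per half-year.
Level perpetuity: PV = PMT / r = 19,000 / (0.024/2) = $1,583,333.33.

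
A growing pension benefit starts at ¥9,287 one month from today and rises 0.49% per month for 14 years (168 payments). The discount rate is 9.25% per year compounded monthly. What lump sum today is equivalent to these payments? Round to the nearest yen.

¥1,237,707

Periodic rate r = 0.0925/12 per month; n is counted in months.
Growing ordinary annuity: PV = PMT₁ × [1 − ((1+g)/(1+r))^n] / (r − g) = 9,287 × [1 − ((1+0.0049)/(1+r))^168] / (r − 0.0049) = ¥1,237,707.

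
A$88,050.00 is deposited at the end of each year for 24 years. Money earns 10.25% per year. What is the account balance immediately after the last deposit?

This is an ordinary annuity: 24 deposits of A$88,050.00 at the end of each year.
Periodic rate r = 0.1025 per year.
FV = PMT × [((1+r)^n − 1)/r] = 88,050 × [(1+r)^24 − 1] / r = A$8,075,919.93

A$8,075,919.93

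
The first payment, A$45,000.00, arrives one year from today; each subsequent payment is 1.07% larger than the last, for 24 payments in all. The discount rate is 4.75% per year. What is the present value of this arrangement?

A$704,500.90

Periodic rate r = 0.0475 per year.
Growing ordinary annuity: PV = PMT₁ × [1 − ((1+g)/(1+r))^n] / (r − g) = 45,000 × [1 − ((1+0.0107)/(1+r))^24] / (r − 0.0107) = A$704,500.90.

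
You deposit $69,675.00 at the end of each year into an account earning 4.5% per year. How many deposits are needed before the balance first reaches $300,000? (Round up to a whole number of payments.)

Periodic rate r = 0.045 per year.
Ordinary annuity FV: 300,000 = 69,675 × [((1+r)^n − 1)/r].
(1+r)^n = 1 + 300,000 × r / 69,675, so n = ln(1 + 300,000·r/69,675) / ln(1+r) = 4.02.
Round up to a whole number of payments: n = 5.

5 payments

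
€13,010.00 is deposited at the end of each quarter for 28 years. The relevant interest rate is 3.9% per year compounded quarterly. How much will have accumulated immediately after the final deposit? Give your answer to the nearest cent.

€2,621,357.97

This is an ordinary annuity: 112 deposits of €13,010.00 at the end of each quarter.
Periodic rate r = 0.039/4 per quarter; n is counted in quarters.
FV = PMT × [((1+r)^n − 1)/r] = 13,010 × [(1+r)^112 − 1] / r = €2,621,357.97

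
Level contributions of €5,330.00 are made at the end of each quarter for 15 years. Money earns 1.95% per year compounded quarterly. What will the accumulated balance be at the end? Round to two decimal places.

€370,444.24

This is an ordinary annuity: 60 deposits of €5,330.00 at the end of each quarter.
Periodic rate r = 0.0195/4 per quarter; n is counted in quarters.
FV = PMT × [((1+r)^n − 1)/r] = 5,330 × [(1+r)^60 − 1] / r = €370,444.24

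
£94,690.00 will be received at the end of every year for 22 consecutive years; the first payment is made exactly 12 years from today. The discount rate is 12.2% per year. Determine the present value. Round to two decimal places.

Ordinary annuity of 22 payments, first payment at period 12.
Periodic rate r = 0.122 per year.
The ordinary-annuity PV formula values the stream one period before the first payment (period 11); discount that back 11 periods:
PV₀ = 94,690 × [1 − (1+r)^−22] / r × (1+r)^−11 = £201,402.47

£201,402.47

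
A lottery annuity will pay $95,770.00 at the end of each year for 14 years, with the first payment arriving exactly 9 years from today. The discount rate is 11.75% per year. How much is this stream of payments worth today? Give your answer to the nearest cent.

Ordinary annuity of 14 payments, first payment at period 9.
Periodic rate r = 0.1175 per year.
The ordinary-annuity PV formula values the stream one period before the first payment (period 8); discount that back 8 periods:
PV₀ = 95,770 × [1 − (1+r)^−14] / r × (1+r)^−8 = $264,375.33

$264,375.33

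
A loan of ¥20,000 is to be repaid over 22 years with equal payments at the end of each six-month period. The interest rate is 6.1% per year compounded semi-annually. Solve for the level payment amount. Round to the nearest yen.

Level ordinary annuity; solve PV = PMT × [(1 − (1+r)^−n)/r] for PMT.
Periodic rate r = 0.061/2 per half-year; n is counted in half-years.
With n = 44: PMT = 20,000 / ([(1 − (1+r)^−n)/r]) = ¥832

¥832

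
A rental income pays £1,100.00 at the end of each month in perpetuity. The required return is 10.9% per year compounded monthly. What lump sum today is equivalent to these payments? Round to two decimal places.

£121,100.92

Periodic rate r = 0.109/12 per month.
Level perpetuity: PV = PMT / r = 1,100 / (0.109/12) = £121,100.92.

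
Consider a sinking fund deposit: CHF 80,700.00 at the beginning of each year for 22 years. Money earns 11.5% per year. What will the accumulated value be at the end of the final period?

CHF 7,797,765.47

This is an annuity due: 22 deposits of CHF 80,700.00 at the beginning of each year.
Periodic rate r = 0.115 per year.
FV = PMT × [((1+r)^n − 1)/r] × (1+r) = 80,700 × [(1+r)^22 − 1] / r × (1+r) = CHF 7,797,765.47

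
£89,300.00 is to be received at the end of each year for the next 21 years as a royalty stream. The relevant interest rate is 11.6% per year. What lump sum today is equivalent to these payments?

This is an ordinary annuity: 21 payments of £89,300.00 at the end of each year.
Periodic rate r = 0.116 per year.
PV = PMT × [(1 − (1+r)^−n)/r] = 89,300 × [1 − (1+r)^−21] / r = £693,012.70

£693,012.70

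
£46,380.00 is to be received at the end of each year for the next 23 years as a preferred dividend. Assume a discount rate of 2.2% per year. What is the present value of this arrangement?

£830,162.38

This is an ordinary annuity: 23 payments of £46,380.00 at the end of each year.
Periodic rate r = 0.022 per year.
PV = PMT × [(1 − (1+r)^−n)/r] = 46,380 × [1 − (1+r)^−23] / r = £830,162.38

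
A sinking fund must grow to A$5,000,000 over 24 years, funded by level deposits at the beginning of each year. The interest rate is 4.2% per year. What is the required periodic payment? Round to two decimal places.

Level annuity due; solve FV = PMT × [((1+r)^n − 1)/r] × (1+r) for PMT.
Periodic rate r = 0.042 per year.
With n = 24: PMT = 5,000,000 / ([((1+r)^n − 1)/r] × (1+r)) = A$119,657.90

A$119,657.90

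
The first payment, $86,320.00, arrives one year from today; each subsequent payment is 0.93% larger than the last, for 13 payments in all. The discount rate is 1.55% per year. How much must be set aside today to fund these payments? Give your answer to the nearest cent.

$1,065,444.76

Periodic rate r = 0.0155 per year.
Growing ordinary annuity: PV = PMT₁ × [1 − ((1+g)/(1+r))^n] / (r − g) = 86,320 × [1 − ((1+0.0093)/(1+r))^13] / (r − 0.0093) = $1,065,444.76.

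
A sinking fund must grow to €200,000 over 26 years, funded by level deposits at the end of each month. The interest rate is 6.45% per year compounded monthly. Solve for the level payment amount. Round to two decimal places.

€248.53

Level ordinary annuity; solve FV = PMT × [((1+r)^n − 1)/r] for PMT.
Periodic rate r = 0.0645/12 per month; n is counted in months.
With n = 312: PMT = 200,000 / ([((1+r)^n − 1)/r]) = €248.53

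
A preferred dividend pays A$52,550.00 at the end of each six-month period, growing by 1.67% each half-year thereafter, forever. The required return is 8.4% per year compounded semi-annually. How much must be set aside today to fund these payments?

A$2,077,075.10

Periodic rate r = 0.084/2 per half-year.
Growing perpetuity (Gordon): PV = PMT₁ / (r − g) = 52,550 / (r − 0.0167) = A$2,077,075.10.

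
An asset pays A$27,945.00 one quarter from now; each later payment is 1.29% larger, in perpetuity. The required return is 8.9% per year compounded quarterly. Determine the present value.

Periodic rate r = 0.089/4 per quarter.
Growing perpetuity (Gordon): PV = PMT₁ / (r − g) = 27,945 / (r − 0.0129) = A$2,988,770.05.

A$2,988,770.05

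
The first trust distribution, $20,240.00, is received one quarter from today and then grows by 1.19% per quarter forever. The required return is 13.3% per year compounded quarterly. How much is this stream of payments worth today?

Periodic rate r = 0.133/4 per quarter.
Growing perpetuity (Gordon): PV = PMT₁ / (r − g) = 20,240 / (r − 0.0119) = $948,009.37.

$948,009.37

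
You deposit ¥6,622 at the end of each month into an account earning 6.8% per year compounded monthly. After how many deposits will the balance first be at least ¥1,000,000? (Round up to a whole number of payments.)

110 payments

Periodic rate r = 0.068/12 per month; n is counted in months.
Ordinary annuity FV: 1,000,000 = 6,622 × [((1+r)^n − 1)/r].
(1+r)^n = 1 + 1,000,000 × r / 6,622, so n = ln(1 + 1,000,000·r/6,622) / ln(1+r) = 109.42.
Round up to a whole number of payments: n = 110.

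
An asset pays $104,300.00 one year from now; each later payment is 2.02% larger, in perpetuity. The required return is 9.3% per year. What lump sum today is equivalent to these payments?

$1,432,692.31

Periodic rate r = 0.093 per year.
Growing perpetuity (Gordon): PV = PMT₁ / (r − g) = 104,300 / (r − 0.0202) = $1,432,692.31.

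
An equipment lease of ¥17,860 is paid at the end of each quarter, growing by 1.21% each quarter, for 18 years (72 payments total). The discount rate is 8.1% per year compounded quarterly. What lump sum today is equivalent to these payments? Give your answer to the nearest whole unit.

¥961,326

Periodic rate r = 0.081/4 per quarter; n is counted in quarters.
Growing ordinary annuity: PV = PMT₁ × [1 − ((1+g)/(1+r))^n] / (r − g) = 17,860 × [1 − ((1+0.0121)/(1+r))^72] / (r − 0.0121) = ¥961,326.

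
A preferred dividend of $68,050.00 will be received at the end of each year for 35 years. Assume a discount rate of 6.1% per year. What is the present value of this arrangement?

$975,143.78

This is an ordinary annuity: 35 payments of $68,050.00 at the end of each year.
Periodic rate r = 0.061 per year.
PV = PMT × [(1 − (1+r)^−n)/r] = 68,050 × [1 − (1+r)^−35] / r = $975,143.78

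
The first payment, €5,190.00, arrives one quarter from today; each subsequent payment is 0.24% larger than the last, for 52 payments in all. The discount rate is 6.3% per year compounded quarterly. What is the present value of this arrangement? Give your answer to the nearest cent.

Periodic rate r = 0.063/4 per quarter; n is counted in quarters.
Growing ordinary annuity: PV = PMT₁ × [1 − ((1+g)/(1+r))^n] / (r − g) = 5,190 × [1 − ((1+0.0024)/(1+r))^52] / (r − 0.0024) = €193,372.44.

€193,372.44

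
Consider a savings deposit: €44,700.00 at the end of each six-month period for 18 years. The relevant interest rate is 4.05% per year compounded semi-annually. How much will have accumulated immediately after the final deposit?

€2,335,357.05

This is an ordinary annuity: 36 deposits of €44,700.00 at the end of each six-month period.
Periodic rate r = 0.0405/2 per half-year; n is counted in half-years.
FV = PMT × [((1+r)^n − 1)/r] = 44,700 × [(1+r)^36 − 1] / r = €2,335,357.05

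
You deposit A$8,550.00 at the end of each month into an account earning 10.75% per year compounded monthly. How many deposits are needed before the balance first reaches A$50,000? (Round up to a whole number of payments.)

Periodic rate r = 0.1075/12 per month; n is counted in months.
Ordinary annuity FV: 50,000 = 8,550 × [((1+r)^n − 1)/r].
(1+r)^n = 1 + 50,000 × r / 8,550, so n = ln(1 + 50,000·r/8,550) / ln(1+r) = 5.73.
Round up to a whole number of payments: n = 6.

6 payments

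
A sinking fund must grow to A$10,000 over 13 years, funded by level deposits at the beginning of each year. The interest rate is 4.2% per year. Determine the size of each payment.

A$569.97

Level annuity due; solve FV = PMT × [((1+r)^n − 1)/r] × (1+r) for PMT.
Periodic rate r = 0.042 per year.
With n = 13: PMT = 10,000 / ([((1+r)^n − 1)/r] × (1+r)) = A$569.97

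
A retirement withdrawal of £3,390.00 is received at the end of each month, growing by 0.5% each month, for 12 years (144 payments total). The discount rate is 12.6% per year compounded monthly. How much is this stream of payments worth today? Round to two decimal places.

Periodic rate r = 0.126/12 per month; n is counted in months.
Growing ordinary annuity: PV = PMT₁ × [1 − ((1+g)/(1+r))^n] / (r − g) = 3,390 × [1 − ((1+0.005)/(1+r))^144] / (r − 0.005) = £335,484.08.

£335,484.08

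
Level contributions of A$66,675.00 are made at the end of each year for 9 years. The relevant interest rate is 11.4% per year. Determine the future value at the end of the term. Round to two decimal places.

This is an ordinary annuity: 9 deposits of A$66,675.00 at the end of each year.
Periodic rate r = 0.114 per year.
FV = PMT × [((1+r)^n − 1)/r] = 66,675 × [(1+r)^9 − 1] / r = A$960,474.58

A$960,474.58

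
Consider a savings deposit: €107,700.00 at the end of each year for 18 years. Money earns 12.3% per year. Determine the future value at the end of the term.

€6,189,943.99

This is an ordinary annuity: 18 deposits of €107,700.00 at the end of each year.
Periodic rate r = 0.123 per year.
FV = PMT × [((1+r)^n − 1)/r] = 107,700 × [(1+r)^18 − 1] / r = €6,189,943.99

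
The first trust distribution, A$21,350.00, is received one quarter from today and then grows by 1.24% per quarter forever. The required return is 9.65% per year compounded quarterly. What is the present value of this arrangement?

Periodic rate r = 0.0965/4 per quarter.
Growing perpetuity (Gordon): PV = PMT₁ / (r − g) = 21,350 / (r − 0.0124) = A$1,820,895.52.

A$1,820,895.52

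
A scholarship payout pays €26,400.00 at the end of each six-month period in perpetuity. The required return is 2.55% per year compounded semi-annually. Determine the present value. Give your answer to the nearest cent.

€2,070,588.24

Periodic rate r = 0.0255/2 per half-year.
Level perpetuity: PV = PMT / r = 26,400 / (0.0255/2) = €2,070,588.24.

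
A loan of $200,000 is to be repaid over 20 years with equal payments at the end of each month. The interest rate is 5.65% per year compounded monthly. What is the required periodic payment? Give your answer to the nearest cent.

Level ordinary annuity; solve PV = PMT × [(1 − (1+r)^−n)/r] for PMT.
Periodic rate r = 0.0565/12 per month; n is counted in months.
With n = 240: PMT = 200,000 / ([(1 − (1+r)^−n)/r]) = $1,392.77

$1,392.77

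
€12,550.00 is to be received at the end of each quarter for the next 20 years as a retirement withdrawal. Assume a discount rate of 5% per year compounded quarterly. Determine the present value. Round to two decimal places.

This is an ordinary annuity: 80 payments of €12,550.00 at the end of each quarter.
Periodic rate r = 0.05/4 per quarter; n is counted in quarters.
PV = PMT × [(1 − (1+r)^−n)/r] = 12,550 × [1 − (1+r)^−80] / r = €632,352.55

€632,352.55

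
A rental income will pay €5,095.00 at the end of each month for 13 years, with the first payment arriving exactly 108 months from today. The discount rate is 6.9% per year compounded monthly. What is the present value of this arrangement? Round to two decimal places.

€283,626.52

Ordinary annuity of 156 payments, first payment at period 108.
Periodic rate r = 0.069/12 per month; n is counted in months.
The ordinary-annuity PV formula values the stream one period before the first payment (period 107); discount that back 107 periods:
PV₀ = 5,095 × [1 − (1+r)^−156] / r × (1+r)^−107 = €283,626.52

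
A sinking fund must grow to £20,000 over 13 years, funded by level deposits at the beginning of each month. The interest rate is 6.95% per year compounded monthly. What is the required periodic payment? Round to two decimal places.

Level annuity due; solve FV = PMT × [((1+r)^n − 1)/r] × (1+r) for PMT.
Periodic rate r = 0.0695/12 per month; n is counted in months.
With n = 156: PMT = 20,000 / ([((1+r)^n − 1)/r] × (1+r)) = £78.78

£78.78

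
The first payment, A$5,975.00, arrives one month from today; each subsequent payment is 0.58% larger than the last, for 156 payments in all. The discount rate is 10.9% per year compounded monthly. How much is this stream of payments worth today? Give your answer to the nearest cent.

Periodic rate r = 0.109/12 per month; n is counted in months.
Growing ordinary annuity: PV = PMT₁ × [1 − ((1+g)/(1+r))^n] / (r − g) = 5,975 × [1 − ((1+0.0058)/(1+r))^156] / (r − 0.0058) = A$725,285.67.

A$725,285.67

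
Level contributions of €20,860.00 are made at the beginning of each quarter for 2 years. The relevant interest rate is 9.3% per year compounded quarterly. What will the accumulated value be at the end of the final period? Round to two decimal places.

This is an annuity due: 8 deposits of €20,860.00 at the beginning of each quarter.
Periodic rate r = 0.093/4 per quarter; n is counted in quarters.
FV = PMT × [((1+r)^n − 1)/r] × (1+r) = 20,860 × [(1+r)^8 − 1] / r × (1+r) = €185,320.83

€185,320.83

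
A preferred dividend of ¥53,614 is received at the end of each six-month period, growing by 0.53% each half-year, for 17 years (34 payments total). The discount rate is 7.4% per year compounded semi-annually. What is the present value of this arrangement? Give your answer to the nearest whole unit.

Periodic rate r = 0.074/2 per half-year; n is counted in half-years.
Growing ordinary annuity: PV = PMT₁ × [1 − ((1+g)/(1+r))^n] / (r − g) = 53,614 × [1 − ((1+0.0053)/(1+r))^34] / (r − 0.0053) = ¥1,102,728.

¥1,102,728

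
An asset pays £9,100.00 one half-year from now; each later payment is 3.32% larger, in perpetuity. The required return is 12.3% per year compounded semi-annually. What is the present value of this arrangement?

£321,554.77

Periodic rate r = 0.123/2 per half-year.
Growing perpetuity (Gordon): PV = PMT₁ / (r − g) = 9,100 / (r − 0.0332) = £321,554.77.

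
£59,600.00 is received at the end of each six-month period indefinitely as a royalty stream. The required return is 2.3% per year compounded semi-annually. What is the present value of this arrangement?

£5,182,608.70

Periodic rate r = 0.023/2 per half-year.
Level perpetuity: PV = PMT / r = 59,600 / (0.023/2) = £5,182,608.70.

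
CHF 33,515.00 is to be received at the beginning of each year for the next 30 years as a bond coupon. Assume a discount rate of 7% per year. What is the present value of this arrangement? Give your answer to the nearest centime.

This is an annuity due: 30 payments of CHF 33,515.00 at the beginning of each year.
Periodic rate r = 0.07 per year.
PV = PMT × [(1 − (1+r)^−n)/r] × (1+r) = 33,515 × [1 − (1+r)^−30] / r × (1+r) = CHF 445,001.25

CHF 445,001.25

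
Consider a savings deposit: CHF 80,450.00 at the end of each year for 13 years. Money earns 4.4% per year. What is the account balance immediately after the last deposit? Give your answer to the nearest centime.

CHF 1,371,811.05

This is an ordinary annuity: 13 deposits of CHF 80,450.00 at the end of each year.
Periodic rate r = 0.044 per year.
FV = PMT × [((1+r)^n − 1)/r] = 80,450 × [(1+r)^13 − 1] / r = CHF 1,371,811.05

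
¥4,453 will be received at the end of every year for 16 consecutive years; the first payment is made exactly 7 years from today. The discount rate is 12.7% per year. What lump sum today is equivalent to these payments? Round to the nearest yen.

¥14,586

Ordinary annuity of 16 payments, first payment at period 7.
Periodic rate r = 0.127 per year.
The ordinary-annuity PV formula values the stream one period before the first payment (period 6); discount that back 6 periods:
PV₀ = 4,453 × [1 − (1+r)^−16] / r × (1+r)^−6 = ¥14,586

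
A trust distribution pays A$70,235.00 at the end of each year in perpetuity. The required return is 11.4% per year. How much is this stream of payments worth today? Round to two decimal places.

A$616,096.49

Periodic rate r = 0.114 per year.
Level perpetuity: PV = PMT / r = 70,235 / (0.114) = A$616,096.49.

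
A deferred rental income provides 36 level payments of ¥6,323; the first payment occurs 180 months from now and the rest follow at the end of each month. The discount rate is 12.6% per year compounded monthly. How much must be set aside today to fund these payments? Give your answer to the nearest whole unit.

¥29,098

Ordinary annuity of 36 payments, first payment at period 180.
Periodic rate r = 0.126/12 per month; n is counted in months.
The ordinary-annuity PV formula values the stream one period before the first payment (period 179); discount that back 179 periods:
PV₀ = 6,323 × [1 − (1+r)^−36] / r × (1+r)^−179 = ¥29,098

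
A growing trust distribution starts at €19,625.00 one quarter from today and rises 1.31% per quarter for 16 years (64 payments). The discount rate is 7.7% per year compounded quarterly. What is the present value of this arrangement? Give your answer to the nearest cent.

€1,024,766.66

Periodic rate r = 0.077/4 per quarter; n is counted in quarters.
Growing ordinary annuity: PV = PMT₁ × [1 − ((1+g)/(1+r))^n] / (r − g) = 19,625 × [1 − ((1+0.0131)/(1+r))^64] / (r − 0.0131) = €1,024,766.66.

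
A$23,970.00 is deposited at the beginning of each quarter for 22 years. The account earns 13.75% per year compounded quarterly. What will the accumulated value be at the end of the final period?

This is an annuity due: 88 deposits of A$23,970.00 at the beginning of each quarter.
Periodic rate r = 0.1375/4 per quarter; n is counted in quarters.
FV = PMT × [((1+r)^n − 1)/r] × (1+r) = 23,970 × [(1+r)^88 − 1] / r × (1+r) = A$13,396,575.44

A$13,396,575.44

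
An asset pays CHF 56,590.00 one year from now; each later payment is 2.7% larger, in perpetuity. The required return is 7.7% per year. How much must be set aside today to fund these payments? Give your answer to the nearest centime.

Periodic rate r = 0.077 per year.
Growing perpetuity (Gordon): PV = PMT₁ / (r − g) = 56,590 / (r − 0.027) = CHF 1,131,800.00.

CHF 1,131,800.00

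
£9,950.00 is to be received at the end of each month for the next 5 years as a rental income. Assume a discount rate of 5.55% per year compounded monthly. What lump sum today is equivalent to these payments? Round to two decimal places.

This is an ordinary annuity: 60 payments of £9,950.00 at the end of each month.
Periodic rate r = 0.0555/12 per month; n is counted in months.
PV = PMT × [(1 − (1+r)^−n)/r] = 9,950 × [1 − (1+r)^−60] / r = £520,281.86

£520,281.86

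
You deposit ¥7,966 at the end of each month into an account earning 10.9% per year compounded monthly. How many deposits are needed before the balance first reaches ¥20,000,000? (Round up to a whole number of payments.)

Periodic rate r = 0.109/12 per month; n is counted in months.
Ordinary annuity FV: 20,000,000 = 7,966 × [((1+r)^n − 1)/r].
(1+r)^n = 1 + 20,000,000 × r / 7,966, so n = ln(1 + 20,000,000·r/7,966) / ln(1+r) = 350.56.
Round up to a whole number of payments: n = 351.

351 payments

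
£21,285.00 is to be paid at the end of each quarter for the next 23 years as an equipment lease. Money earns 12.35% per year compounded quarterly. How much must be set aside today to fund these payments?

£647,367.11

This is an ordinary annuity: 92 payments of £21,285.00 at the end of each quarter.
Periodic rate r = 0.1235/4 per quarter; n is counted in quarters.
PV = PMT × [(1 − (1+r)^−n)/r] = 21,285 × [1 − (1+r)^−92] / r = £647,367.11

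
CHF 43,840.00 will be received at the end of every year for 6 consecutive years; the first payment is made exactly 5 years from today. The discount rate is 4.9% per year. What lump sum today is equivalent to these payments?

Ordinary annuity of 6 payments, first payment at period 5.
Periodic rate r = 0.049 per year.
The ordinary-annuity PV formula values the stream one period before the first payment (period 4); discount that back 4 periods:
PV₀ = 43,840 × [1 − (1+r)^−6] / r × (1+r)^−4 = CHF 184,354.60

CHF 184,354.60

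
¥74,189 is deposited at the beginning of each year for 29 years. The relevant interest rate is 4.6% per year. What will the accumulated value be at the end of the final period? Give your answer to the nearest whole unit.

¥4,529,310

This is an annuity due: 29 deposits of ¥74,189 at the beginning of each year.
Periodic rate r = 0.046 per year.
FV = PMT × [((1+r)^n − 1)/r] × (1+r) = 74,189 × [(1+r)^29 − 1] / r × (1+r) = ¥4,529,310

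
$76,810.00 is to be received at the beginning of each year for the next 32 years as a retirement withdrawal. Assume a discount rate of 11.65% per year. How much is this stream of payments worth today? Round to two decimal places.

This is an annuity due: 32 payments of $76,810.00 at the beginning of each year.
Periodic rate r = 0.1165 per year.
PV = PMT × [(1 − (1+r)^−n)/r] × (1+r) = 76,810 × [1 − (1+r)^−32] / r × (1+r) = $714,472.64

$714,472.64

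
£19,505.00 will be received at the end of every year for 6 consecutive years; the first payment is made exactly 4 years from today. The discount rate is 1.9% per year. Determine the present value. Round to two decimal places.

£103,607.06

Ordinary annuity of 6 payments, first payment at period 4.
Periodic rate r = 0.019 per year.
The ordinary-annuity PV formula values the stream one period before the first payment (period 3); discount that back 3 periods:
PV₀ = 19,505 × [1 − (1+r)^−6] / r × (1+r)^−3 = £103,607.06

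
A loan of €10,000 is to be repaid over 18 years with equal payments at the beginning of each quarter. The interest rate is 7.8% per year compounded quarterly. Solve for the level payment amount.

€254.67

Level annuity due; solve PV = PMT × [(1 − (1+r)^−n)/r] × (1+r) for PMT.
Periodic rate r = 0.078/4 per quarter; n is counted in quarters.
With n = 72: PMT = 10,000 / ([(1 − (1+r)^−n)/r] × (1+r)) = €254.67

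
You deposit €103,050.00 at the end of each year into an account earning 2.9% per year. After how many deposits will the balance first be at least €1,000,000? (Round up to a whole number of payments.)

Periodic rate r = 0.029 per year.
Ordinary annuity FV: 1,000,000 = 103,050 × [((1+r)^n − 1)/r].
(1+r)^n = 1 + 1,000,000 × r / 103,050, so n = ln(1 + 1,000,000·r/103,050) / ln(1+r) = 8.67.
Round up to a whole number of payments: n = 9.

9 payments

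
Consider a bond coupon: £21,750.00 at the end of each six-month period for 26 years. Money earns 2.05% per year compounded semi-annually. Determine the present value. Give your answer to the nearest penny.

This is an ordinary annuity: 52 payments of £21,750.00 at the end of each six-month period.
Periodic rate r = 0.0205/2 per half-year; n is counted in half-years.
PV = PMT × [(1 − (1+r)^−n)/r] = 21,750 × [1 − (1+r)^−52] / r = £873,318.47

£873,318.47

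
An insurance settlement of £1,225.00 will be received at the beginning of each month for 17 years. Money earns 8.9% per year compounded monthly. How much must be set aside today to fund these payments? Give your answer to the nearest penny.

£129,540.47

This is an annuity due: 204 payments of £1,225.00 at the beginning of each month.
Periodic rate r = 0.089/12 per month; n is counted in months.
PV = PMT × [(1 − (1+r)^−n)/r] × (1+r) = 1,225 × [1 − (1+r)^−204] / r × (1+r) = £129,540.47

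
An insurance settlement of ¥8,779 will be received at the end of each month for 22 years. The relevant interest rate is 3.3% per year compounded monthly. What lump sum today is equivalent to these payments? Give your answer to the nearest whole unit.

¥1,646,229

This is an ordinary annuity: 264 payments of ¥8,779 at the end of each month.
Periodic rate r = 0.033/12 per month; n is counted in months.
PV = PMT × [(1 − (1+r)^−n)/r] = 8,779 × [1 − (1+r)^−264] / r = ¥1,646,229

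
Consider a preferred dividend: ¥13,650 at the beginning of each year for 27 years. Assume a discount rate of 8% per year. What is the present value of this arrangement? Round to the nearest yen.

This is an annuity due: 27 payments of ¥13,650 at the beginning of each year.
Periodic rate r = 0.08 per year.
PV = PMT × [(1 − (1+r)^−n)/r] × (1+r) = 13,650 × [1 − (1+r)^−27] / r × (1+r) = ¥161,206

¥161,206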